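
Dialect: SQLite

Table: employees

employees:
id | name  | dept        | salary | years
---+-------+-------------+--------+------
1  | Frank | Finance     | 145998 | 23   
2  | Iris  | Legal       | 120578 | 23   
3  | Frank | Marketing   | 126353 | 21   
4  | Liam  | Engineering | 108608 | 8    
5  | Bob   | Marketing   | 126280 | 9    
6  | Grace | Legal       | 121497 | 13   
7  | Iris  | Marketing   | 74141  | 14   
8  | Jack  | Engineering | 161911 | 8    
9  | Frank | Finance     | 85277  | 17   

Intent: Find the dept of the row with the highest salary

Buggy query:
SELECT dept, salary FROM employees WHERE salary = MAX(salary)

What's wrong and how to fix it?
Bug: MAX(salary) is an aggregate and cannot be used directly in WHERE

Fix: Use a subquery: WHERE salary = (SELECT MAX(salary) FROM employees)

Corrected query:
SELECT dept, salary FROM employees WHERE salary = (SELECT MAX(salary) FROM employees)

Result:
dept        | salary
------------+-------
Engineering | 161911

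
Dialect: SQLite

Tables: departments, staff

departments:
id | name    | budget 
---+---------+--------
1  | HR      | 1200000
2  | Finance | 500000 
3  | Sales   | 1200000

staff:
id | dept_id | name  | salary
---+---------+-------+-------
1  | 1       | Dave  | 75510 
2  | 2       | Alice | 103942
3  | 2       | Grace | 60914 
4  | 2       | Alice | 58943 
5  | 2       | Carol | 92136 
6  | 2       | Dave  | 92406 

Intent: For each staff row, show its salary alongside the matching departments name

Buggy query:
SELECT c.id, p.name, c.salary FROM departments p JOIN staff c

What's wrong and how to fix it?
Bug: Missing join condition: each staff row is matched to all departments rows instead of just its own

Fix: Specify the join condition linking the foreign key to the parent id

Corrected query:
SELECT c.id, p.name, c.salary FROM departments p JOIN staff c ON c.dept_id = p.id

Result:
id | name    | salary
---+---------+-------
1  | HR      | 75510 
2  | Finance | 103942
3  | Finance | 60914 
4  | Finance | 58943 
5  | Finance | 92136 
6  | Finance | 92406 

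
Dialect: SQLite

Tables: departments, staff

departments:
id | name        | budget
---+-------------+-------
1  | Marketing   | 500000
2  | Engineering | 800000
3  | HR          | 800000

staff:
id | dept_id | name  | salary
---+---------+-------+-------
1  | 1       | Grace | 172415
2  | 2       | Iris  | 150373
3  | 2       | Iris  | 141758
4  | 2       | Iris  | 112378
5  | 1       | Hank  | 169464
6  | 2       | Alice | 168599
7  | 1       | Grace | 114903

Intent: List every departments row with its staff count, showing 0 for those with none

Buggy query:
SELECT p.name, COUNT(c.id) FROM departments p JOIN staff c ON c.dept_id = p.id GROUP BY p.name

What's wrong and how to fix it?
Bug: INNER JOIN drops departments rows that have no matching staff rows

Fix: Use LEFT JOIN so parents without children still appear (COUNT(c.id) gives 0)

Corrected query:
SELECT p.name, COUNT(c.id) FROM departments p LEFT JOIN staff c ON c.dept_id = p.id GROUP BY p.name

Result:
name        | COUNT(c.id)
------------+------------
Engineering | 4          
HR          | 0          
Marketing   | 3          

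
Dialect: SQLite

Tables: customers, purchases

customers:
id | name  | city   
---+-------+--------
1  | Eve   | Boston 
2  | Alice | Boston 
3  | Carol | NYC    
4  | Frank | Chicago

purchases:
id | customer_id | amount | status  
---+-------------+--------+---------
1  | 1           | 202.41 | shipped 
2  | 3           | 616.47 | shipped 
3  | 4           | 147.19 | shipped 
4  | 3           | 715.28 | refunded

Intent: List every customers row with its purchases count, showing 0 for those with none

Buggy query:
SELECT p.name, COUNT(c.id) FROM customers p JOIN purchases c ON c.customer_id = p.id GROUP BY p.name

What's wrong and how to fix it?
Bug: An inner join excludes parents with zero children

Fix: Switch to LEFT JOIN to retain unmatched parent rows

Corrected query:
SELECT p.name, COUNT(c.id) FROM customers p LEFT JOIN purchases c ON c.customer_id = p.id GROUP BY p.name

Result:
name  | COUNT(c.id)
------+------------
Alice | 0          
Carol | 2          
Eve   | 1          
Frank | 1          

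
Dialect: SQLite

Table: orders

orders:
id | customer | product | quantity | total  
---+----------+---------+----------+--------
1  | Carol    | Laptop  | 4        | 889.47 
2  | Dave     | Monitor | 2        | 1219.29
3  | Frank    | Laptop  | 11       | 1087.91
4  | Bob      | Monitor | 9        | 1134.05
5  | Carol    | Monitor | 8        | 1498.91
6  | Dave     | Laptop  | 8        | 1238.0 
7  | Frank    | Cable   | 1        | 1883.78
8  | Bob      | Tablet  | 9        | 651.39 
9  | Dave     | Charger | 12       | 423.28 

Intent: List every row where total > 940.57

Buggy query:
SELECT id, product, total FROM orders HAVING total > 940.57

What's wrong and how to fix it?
Bug: HAVING filters the output of aggregation, but this query has no GROUP BY and no aggregate functions, so SQLite rejects it (HAVING clause on a non-aggregate query); the condition here is per row

Fix: Use WHERE for row-level filtering

Corrected query:
SELECT id, product, total FROM orders WHERE total > 940.57

Result:
id | product | total  
---+---------+--------
2  | Monitor | 1219.29
3  | Laptop  | 1087.91
4  | Monitor | 1134.05
5  | Monitor | 1498.91
6  | Laptop  | 1238   
7  | Cable   | 1883.78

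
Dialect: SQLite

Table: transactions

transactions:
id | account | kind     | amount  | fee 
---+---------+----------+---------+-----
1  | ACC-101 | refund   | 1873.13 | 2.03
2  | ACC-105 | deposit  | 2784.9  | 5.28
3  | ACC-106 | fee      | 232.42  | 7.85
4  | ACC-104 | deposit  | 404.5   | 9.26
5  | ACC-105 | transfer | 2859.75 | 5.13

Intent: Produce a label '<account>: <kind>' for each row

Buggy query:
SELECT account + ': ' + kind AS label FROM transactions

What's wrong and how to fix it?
Bug: '+' is numeric addition; on text columns SQLite converts them to 0 instead of concatenating

Fix: Replace + with || to concatenate text

Corrected query:
SELECT account || ': ' || kind AS label FROM transactions

Result:
label            
-----------------
ACC-101: refund  
ACC-105: deposit 
ACC-106: fee     
ACC-104: deposit 
ACC-105: transfer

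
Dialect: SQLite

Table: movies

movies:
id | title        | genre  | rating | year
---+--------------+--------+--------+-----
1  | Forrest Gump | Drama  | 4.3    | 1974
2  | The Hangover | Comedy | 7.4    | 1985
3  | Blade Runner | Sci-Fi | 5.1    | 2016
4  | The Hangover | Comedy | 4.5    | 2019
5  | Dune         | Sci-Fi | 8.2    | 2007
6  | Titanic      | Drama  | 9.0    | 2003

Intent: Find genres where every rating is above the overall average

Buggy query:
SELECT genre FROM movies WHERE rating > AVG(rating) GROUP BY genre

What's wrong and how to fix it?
Bug: WHERE evaluates per row before aggregation, so AVG() is unavailable

Fix: Use a subquery for AVG and a HAVING MIN(...) filter so the condition holds for every row in the group

Corrected query:
SELECT genre FROM movies GROUP BY genre HAVING MIN(rating) > (SELECT AVG(rating) FROM movies)

Result:
(no rows)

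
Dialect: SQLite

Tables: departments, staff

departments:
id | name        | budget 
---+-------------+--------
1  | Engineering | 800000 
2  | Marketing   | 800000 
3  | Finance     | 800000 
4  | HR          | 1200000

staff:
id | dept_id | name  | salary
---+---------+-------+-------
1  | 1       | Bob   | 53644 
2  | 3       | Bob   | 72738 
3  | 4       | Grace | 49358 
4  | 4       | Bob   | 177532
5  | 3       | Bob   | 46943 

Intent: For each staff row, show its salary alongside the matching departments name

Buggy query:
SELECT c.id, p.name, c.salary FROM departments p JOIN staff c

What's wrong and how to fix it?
Bug: JOIN with no ON clause produces a cartesian product; every staff row pairs with every departments row

Fix: Add ON c.dept_id = p.id to the JOIN

Corrected query:
SELECT c.id, p.name, c.salary FROM departments p JOIN staff c ON c.dept_id = p.id

Result:
id | name        | salary
---+-------------+-------
1  | Engineering | 53644 
2  | Finance     | 72738 
3  | HR          | 49358 
4  | HR          | 177532
5  | Finance     | 46943 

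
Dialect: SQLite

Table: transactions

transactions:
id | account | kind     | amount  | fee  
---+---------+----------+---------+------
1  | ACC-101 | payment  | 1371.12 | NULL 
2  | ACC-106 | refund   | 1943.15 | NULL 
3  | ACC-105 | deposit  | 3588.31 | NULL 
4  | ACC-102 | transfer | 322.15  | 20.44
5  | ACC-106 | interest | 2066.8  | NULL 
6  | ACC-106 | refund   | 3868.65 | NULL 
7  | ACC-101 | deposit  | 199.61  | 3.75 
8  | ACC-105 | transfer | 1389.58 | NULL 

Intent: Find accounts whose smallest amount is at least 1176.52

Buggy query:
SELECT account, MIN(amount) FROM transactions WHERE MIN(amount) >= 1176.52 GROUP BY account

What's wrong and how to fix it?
Bug: MIN() in WHERE is a misuse of aggregate

Fix: Replace WHERE with HAVING after the GROUP BY

Corrected query:
SELECT account, MIN(amount) FROM transactions GROUP BY account HAVING MIN(amount) >= 1176.52

Result:
account | MIN(amount)
--------+------------
ACC-105 | 1389.58    
ACC-106 | 1943.15    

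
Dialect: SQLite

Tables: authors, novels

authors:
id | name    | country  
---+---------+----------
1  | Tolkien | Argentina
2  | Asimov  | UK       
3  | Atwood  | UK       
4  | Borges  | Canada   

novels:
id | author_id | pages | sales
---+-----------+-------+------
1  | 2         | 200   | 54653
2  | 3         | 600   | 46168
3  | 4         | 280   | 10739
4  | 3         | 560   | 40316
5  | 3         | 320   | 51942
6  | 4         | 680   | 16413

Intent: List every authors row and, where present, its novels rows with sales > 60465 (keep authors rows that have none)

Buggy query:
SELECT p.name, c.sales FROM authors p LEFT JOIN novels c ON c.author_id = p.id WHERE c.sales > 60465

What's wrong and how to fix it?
Bug: Filtering c.sales in WHERE discards the NULL rows produced by LEFT JOIN, turning it into an inner join

Fix: Move the right-table condition into the ON clause so unmatched parents are kept

Corrected query:
SELECT p.name, c.sales FROM authors p LEFT JOIN novels c ON c.author_id = p.id AND c.sales > 60465

Result:
name    | sales
--------+------
Tolkien | NULL 
Asimov  | NULL 
Atwood  | NULL 
Borges  | NULL 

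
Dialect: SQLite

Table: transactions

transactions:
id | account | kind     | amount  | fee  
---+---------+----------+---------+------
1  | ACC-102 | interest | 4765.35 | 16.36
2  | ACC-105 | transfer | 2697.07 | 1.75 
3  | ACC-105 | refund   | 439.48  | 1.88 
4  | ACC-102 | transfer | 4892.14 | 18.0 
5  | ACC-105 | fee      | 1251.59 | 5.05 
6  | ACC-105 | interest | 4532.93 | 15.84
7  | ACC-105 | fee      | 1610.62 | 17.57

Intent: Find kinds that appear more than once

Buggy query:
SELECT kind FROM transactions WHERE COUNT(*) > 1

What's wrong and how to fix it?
Bug: WHERE can't reference COUNT(*); aggregates are computed after WHERE

Fix: GROUP BY kind, then filter groups with HAVING COUNT(*) > 1

Corrected query:
SELECT kind FROM transactions GROUP BY kind HAVING COUNT(*) > 1

Result:
kind    
--------
fee     
interest
transfer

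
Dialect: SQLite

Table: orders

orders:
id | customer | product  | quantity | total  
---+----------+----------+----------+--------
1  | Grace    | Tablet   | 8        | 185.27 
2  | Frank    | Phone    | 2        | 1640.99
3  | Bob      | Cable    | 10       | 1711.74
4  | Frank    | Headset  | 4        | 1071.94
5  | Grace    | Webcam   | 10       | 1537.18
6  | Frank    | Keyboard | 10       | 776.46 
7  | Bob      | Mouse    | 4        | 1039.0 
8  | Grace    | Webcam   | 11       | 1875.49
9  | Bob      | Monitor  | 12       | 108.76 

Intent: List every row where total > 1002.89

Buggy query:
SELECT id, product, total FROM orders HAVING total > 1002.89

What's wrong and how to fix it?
Bug: HAVING filters the output of aggregation, but this query has no GROUP BY and no aggregate functions, so SQLite rejects it (HAVING clause on a non-aggregate query); the condition here is per row

Fix: Use WHERE for row-level filtering

Corrected query:
SELECT id, product, total FROM orders WHERE total > 1002.89

Result:
id | product | total  
---+---------+--------
2  | Phone   | 1640.99
3  | Cable   | 1711.74
4  | Headset | 1071.94
5  | Webcam  | 1537.18
7  | Mouse   | 1039   
8  | Webcam  | 1875.49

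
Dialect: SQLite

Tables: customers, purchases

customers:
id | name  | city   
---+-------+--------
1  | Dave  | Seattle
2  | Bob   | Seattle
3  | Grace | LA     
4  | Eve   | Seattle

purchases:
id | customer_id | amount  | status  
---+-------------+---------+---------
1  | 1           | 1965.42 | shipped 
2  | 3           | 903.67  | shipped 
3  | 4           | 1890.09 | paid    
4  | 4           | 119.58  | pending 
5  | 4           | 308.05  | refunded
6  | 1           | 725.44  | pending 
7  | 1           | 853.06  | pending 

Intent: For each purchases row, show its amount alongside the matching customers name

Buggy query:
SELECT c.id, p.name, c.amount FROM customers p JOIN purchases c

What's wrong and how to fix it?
Bug: JOIN with no ON clause produces a cartesian product; every purchases row pairs with every customers row

Fix: Specify the join condition linking the foreign key to the parent id

Corrected query:
SELECT c.id, p.name, c.amount FROM customers p JOIN purchases c ON c.customer_id = p.id

Result:
id | name  | amount 
---+-------+--------
1  | Dave  | 1965.42
2  | Grace | 903.67 
3  | Eve   | 1890.09
4  | Eve   | 119.58 
5  | Eve   | 308.05 
6  | Dave  | 725.44 
7  | Dave  | 853.06 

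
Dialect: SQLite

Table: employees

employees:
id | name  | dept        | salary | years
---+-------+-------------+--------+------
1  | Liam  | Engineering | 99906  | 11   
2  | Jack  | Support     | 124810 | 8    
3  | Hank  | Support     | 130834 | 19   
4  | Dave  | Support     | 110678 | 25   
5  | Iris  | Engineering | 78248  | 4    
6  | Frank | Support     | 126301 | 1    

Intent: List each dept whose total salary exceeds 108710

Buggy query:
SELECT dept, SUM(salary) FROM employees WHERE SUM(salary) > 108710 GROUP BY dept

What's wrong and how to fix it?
Bug: WHERE runs before GROUP BY, so aggregates aren't available there

Fix: Use HAVING (which filters groups after aggregation) instead of WHERE

Corrected query:
SELECT dept, SUM(salary) FROM employees GROUP BY dept HAVING SUM(salary) > 108710

Result:
dept        | SUM(salary)
------------+------------
Engineering | 178154     
Support     | 492623     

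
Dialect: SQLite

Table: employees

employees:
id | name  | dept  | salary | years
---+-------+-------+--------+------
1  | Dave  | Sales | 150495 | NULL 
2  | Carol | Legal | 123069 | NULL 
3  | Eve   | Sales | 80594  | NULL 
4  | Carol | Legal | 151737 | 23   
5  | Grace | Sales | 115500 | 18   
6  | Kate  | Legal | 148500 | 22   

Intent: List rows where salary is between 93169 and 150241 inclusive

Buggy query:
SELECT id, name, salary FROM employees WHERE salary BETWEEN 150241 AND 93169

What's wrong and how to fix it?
Bug: The bounds are reversed; BETWEEN a AND b requires a <= b to match anything

Fix: Write BETWEEN 93169 AND 150241

Corrected query:
SELECT id, name, salary FROM employees WHERE salary BETWEEN 93169 AND 150241

Result:
id | name  | salary
---+-------+-------
2  | Carol | 123069
5  | Grace | 115500
6  | Kate  | 148500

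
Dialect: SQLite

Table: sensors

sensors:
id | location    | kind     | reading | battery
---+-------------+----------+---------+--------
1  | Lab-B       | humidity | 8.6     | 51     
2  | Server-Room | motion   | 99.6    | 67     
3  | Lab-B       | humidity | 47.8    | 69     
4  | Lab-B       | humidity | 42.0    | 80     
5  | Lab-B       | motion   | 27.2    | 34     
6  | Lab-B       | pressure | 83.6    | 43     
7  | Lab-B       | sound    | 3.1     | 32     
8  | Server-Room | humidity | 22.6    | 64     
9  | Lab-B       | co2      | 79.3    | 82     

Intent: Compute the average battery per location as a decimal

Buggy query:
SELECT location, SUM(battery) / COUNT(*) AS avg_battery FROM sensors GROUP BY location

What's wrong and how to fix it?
Bug: Both operands are integers, so '/' performs integer division and truncates

Fix: Multiply by 1.0 (or CAST to REAL) to force floating-point division

Corrected query:
SELECT location, SUM(battery) * 1.0 / COUNT(*) AS avg_battery FROM sensors GROUP BY location

Result:
location    | avg_battery
------------+------------
Lab-B       | 55.857143  
Server-Room | 65.5       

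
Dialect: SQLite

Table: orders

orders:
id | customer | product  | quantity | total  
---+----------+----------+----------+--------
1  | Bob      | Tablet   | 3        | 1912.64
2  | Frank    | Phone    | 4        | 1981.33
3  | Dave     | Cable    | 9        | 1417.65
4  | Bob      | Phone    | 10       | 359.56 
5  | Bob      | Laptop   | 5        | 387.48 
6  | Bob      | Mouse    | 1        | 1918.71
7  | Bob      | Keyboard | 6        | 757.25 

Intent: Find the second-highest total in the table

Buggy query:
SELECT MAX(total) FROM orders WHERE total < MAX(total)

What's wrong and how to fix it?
Bug: MAX(total) on the right of the comparison is an aggregate-in-WHERE error

Fix: Compute the overall MAX in a subquery, then take MAX of rows below it

Corrected query:
SELECT MAX(total) FROM orders WHERE total < (SELECT MAX(total) FROM orders)

Result:
MAX(total)
----------
1918.71   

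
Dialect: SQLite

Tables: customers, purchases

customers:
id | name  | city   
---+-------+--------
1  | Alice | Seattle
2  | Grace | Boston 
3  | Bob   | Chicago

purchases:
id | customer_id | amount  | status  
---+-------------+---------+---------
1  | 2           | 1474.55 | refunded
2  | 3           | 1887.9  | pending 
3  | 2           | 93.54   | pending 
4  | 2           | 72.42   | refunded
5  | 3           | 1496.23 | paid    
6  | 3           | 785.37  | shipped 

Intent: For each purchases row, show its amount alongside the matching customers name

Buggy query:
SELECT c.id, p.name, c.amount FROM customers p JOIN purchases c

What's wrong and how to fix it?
Bug: JOIN with no ON clause produces a cartesian product; every purchases row pairs with every customers row

Fix: Specify the join condition linking the foreign key to the parent id

Corrected query:
SELECT c.id, p.name, c.amount FROM customers p JOIN purchases c ON c.customer_id = p.id

Result:
id | name  | amount 
---+-------+--------
1  | Grace | 1474.55
2  | Bob   | 1887.9 
3  | Grace | 93.54  
4  | Grace | 72.42  
5  | Bob   | 1496.23
6  | Bob   | 785.37 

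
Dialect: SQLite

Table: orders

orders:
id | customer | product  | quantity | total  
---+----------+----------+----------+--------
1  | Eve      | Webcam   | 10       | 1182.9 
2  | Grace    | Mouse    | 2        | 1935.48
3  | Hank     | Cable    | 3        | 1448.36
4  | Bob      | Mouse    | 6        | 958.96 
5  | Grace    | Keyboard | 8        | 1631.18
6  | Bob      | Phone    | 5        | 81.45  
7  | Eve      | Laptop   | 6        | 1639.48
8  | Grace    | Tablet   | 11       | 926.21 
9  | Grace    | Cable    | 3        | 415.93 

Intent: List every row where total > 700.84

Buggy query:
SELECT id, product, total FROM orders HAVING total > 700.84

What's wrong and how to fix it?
Bug: This is a non-aggregate query (no GROUP BY, no aggregates), so in SQLite the HAVING clause is invalid here; a row-level condition belongs in WHERE

Fix: Replace HAVING with WHERE since the condition applies to individual rows

Corrected query:
SELECT id, product, total FROM orders WHERE total > 700.84

Result:
id | product  | total  
---+----------+--------
1  | Webcam   | 1182.9 
2  | Mouse    | 1935.48
3  | Cable    | 1448.36
4  | Mouse    | 958.96 
5  | Keyboard | 1631.18
7  | Laptop   | 1639.48
8  | Tablet   | 926.21 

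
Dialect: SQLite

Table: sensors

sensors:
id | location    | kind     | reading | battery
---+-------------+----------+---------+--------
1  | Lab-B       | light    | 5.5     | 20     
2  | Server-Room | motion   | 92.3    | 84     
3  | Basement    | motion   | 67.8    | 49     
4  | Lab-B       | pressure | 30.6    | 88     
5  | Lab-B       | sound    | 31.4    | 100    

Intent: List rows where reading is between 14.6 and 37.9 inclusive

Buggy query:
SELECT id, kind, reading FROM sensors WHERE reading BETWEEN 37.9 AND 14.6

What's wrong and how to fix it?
Bug: The bounds are reversed; BETWEEN a AND b requires a <= b to match anything

Fix: Write BETWEEN 14.6 AND 37.9

Corrected query:
SELECT id, kind, reading FROM sensors WHERE reading BETWEEN 14.6 AND 37.9

Result:
id | kind     | reading
---+----------+--------
4  | pressure | 30.6   
5  | sound    | 31.4   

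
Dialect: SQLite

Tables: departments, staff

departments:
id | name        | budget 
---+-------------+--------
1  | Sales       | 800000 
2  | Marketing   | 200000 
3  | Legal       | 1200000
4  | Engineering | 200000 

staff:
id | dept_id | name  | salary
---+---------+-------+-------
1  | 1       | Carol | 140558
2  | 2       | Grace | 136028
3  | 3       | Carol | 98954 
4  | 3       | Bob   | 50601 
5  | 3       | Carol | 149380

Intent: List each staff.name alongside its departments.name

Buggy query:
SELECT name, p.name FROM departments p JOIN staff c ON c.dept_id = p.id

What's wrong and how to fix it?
Bug: 'name' exists in both joined tables, so the database can't tell which one is meant

Fix: Prefix ambiguous columns with the table alias

Corrected query:
SELECT c.name, p.name FROM departments p JOIN staff c ON c.dept_id = p.id

Result:
name  | name     
------+----------
Carol | Sales    
Grace | Marketing
Carol | Legal    
Bob   | Legal    
Carol | Legal    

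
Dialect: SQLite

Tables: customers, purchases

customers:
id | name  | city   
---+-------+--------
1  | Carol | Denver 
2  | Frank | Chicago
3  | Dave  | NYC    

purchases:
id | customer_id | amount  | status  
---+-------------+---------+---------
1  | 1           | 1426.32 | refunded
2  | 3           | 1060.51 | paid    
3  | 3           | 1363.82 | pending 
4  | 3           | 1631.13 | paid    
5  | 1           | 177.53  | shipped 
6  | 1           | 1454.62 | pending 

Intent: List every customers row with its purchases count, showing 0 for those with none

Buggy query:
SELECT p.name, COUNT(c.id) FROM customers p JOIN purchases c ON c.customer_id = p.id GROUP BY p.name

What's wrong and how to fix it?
Bug: INNER JOIN drops customers rows that have no matching purchases rows

Fix: Use LEFT JOIN so parents without children still appear (COUNT(c.id) gives 0)

Corrected query:
SELECT p.name, COUNT(c.id) FROM customers p LEFT JOIN purchases c ON c.customer_id = p.id GROUP BY p.name

Result:
name  | COUNT(c.id)
------+------------
Carol | 3          
Dave  | 3          
Frank | 0          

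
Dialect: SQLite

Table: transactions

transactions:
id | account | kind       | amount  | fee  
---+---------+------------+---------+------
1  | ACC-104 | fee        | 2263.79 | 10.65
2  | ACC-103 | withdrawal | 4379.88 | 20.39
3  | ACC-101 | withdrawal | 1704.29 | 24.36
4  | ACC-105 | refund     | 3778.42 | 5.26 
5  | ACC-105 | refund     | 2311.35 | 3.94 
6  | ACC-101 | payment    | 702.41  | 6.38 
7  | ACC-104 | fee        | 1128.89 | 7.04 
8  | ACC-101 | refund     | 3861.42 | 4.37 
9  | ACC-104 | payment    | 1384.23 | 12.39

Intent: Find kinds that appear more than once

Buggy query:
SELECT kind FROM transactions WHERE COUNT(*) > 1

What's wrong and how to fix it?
Bug: WHERE can't reference COUNT(*); aggregates are computed after WHERE

Fix: Group first, then use HAVING for the count condition

Corrected query:
SELECT kind FROM transactions GROUP BY kind HAVING COUNT(*) > 1

Result:
kind      
----------
fee       
payment   
refund    
withdrawal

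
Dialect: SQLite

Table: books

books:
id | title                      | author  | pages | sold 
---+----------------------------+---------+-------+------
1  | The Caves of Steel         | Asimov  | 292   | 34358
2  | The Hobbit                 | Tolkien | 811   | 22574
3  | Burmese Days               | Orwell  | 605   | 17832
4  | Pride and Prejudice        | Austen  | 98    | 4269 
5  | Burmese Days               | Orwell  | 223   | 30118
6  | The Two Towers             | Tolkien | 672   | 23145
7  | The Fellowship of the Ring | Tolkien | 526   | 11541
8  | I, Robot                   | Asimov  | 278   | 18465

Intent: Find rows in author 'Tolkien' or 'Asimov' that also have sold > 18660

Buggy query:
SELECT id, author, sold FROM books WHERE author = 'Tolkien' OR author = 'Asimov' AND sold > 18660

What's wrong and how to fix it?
Bug: Without parentheses, AND is evaluated before OR, so the sold filter only applies to the 'Asimov' branch

Fix: Add parentheses around the OR so the AND applies to both alternatives

Corrected query:
SELECT id, author, sold FROM books WHERE (author = 'Tolkien' OR author = 'Asimov') AND sold > 18660

Result:
id | author  | sold 
---+---------+------
1  | Asimov  | 34358
2  | Tolkien | 22574
6  | Tolkien | 23145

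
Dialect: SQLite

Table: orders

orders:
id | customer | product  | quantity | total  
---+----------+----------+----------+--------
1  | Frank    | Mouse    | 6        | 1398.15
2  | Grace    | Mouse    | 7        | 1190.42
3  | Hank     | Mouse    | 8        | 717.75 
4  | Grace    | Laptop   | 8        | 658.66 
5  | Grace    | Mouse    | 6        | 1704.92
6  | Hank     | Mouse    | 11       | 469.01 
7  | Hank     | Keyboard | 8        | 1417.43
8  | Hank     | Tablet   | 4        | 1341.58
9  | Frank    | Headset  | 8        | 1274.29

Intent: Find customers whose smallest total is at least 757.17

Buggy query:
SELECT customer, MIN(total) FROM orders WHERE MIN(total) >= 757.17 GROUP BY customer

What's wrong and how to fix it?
Bug: Aggregates like MIN are computed per group after WHERE runs

Fix: Use HAVING for the per-group MIN condition

Corrected query:
SELECT customer, MIN(total) FROM orders GROUP BY customer HAVING MIN(total) >= 757.17

Result:
customer | MIN(total)
---------+-----------
Frank    | 1274.29   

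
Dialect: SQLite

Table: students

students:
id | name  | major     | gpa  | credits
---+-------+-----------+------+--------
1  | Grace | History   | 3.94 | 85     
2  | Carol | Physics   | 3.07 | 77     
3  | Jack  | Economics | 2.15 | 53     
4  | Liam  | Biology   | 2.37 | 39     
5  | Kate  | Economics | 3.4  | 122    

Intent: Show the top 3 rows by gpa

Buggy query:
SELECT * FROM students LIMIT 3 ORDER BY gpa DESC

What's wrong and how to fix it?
Bug: LIMIT must come after ORDER BY

Fix: Sort with ORDER BY, then apply LIMIT

Corrected query:
SELECT * FROM students ORDER BY gpa DESC LIMIT 3

Result:
id | name  | major     | gpa  | credits
---+-------+-----------+------+--------
1  | Grace | History   | 3.94 | 85     
5  | Kate  | Economics | 3.4  | 122    
2  | Carol | Physics   | 3.07 | 77     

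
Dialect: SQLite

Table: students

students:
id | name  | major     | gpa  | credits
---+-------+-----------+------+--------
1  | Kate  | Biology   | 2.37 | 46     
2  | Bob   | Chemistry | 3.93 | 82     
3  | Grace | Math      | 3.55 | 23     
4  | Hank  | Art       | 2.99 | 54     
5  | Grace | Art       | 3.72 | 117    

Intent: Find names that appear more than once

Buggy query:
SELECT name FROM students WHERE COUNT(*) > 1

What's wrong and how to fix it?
Bug: COUNT(*) is an aggregate and cannot be used in WHERE

Fix: GROUP BY name, then filter groups with HAVING COUNT(*) > 1

Corrected query:
SELECT name FROM students GROUP BY name HAVING COUNT(*) > 1

Result:
name 
-----
Grace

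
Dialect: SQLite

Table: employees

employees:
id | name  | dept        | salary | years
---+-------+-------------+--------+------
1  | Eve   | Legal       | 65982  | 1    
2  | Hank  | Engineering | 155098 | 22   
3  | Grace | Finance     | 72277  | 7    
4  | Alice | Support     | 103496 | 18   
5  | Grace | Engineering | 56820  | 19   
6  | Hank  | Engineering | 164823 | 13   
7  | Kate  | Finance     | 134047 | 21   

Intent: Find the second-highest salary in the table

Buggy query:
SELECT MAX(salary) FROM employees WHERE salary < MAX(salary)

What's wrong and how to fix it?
Bug: MAX(salary) on the right of the comparison is an aggregate-in-WHERE error

Fix: Compute the overall MAX in a subquery, then take MAX of rows below it

Corrected query:
SELECT MAX(salary) FROM employees WHERE salary < (SELECT MAX(salary) FROM employees)

Result:
MAX(salary)
-----------
155098     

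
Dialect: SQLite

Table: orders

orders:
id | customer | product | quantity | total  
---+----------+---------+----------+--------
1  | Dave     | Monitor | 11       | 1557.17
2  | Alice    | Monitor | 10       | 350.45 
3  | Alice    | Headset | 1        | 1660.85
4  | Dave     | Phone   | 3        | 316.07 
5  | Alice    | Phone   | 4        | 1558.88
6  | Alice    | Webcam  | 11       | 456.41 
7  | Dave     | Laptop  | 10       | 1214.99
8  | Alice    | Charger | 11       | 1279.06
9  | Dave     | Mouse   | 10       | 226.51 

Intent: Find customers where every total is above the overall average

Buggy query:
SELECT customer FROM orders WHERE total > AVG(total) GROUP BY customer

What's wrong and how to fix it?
Bug: AVG() is an aggregate; it can't sit directly in WHERE

Fix: Use a subquery for AVG and a HAVING MIN(...) filter so the condition holds for every row in the group

Corrected query:
SELECT customer FROM orders GROUP BY customer HAVING MIN(total) > (SELECT AVG(total) FROM orders)

Result:
(no rows)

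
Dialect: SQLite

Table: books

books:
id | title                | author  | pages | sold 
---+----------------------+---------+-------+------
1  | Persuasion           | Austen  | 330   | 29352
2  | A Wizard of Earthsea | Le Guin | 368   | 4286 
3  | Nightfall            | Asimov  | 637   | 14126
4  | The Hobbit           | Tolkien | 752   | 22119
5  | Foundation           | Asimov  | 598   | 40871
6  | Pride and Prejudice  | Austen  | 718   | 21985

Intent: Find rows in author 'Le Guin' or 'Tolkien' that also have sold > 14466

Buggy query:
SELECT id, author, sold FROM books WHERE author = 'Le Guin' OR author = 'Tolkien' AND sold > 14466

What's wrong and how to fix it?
Bug: AND binds tighter than OR, so this parses as author = 'Le Guin' OR (author = 'Tolkien' AND sold > 14466)

Fix: Add parentheses around the OR so the AND applies to both alternatives

Corrected query:
SELECT id, author, sold FROM books WHERE (author = 'Le Guin' OR author = 'Tolkien') AND sold > 14466

Result:
id | author  | sold 
---+---------+------
4  | Tolkien | 22119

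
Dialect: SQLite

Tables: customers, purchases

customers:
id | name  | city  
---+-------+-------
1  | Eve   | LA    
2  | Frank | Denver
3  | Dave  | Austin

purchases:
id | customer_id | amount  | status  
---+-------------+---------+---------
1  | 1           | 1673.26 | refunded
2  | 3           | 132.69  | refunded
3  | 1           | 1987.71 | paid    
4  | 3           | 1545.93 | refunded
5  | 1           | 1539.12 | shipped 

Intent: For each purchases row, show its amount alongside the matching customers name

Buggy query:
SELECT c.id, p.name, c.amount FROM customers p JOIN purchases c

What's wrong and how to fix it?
Bug: JOIN with no ON clause produces a cartesian product; every purchases row pairs with every customers row

Fix: Add ON c.customer_id = p.id to the JOIN

Corrected query:
SELECT c.id, p.name, c.amount FROM customers p JOIN purchases c ON c.customer_id = p.id

Result:
id | name | amount 
---+------+--------
1  | Eve  | 1673.26
2  | Dave | 132.69 
3  | Eve  | 1987.71
4  | Dave | 1545.93
5  | Eve  | 1539.12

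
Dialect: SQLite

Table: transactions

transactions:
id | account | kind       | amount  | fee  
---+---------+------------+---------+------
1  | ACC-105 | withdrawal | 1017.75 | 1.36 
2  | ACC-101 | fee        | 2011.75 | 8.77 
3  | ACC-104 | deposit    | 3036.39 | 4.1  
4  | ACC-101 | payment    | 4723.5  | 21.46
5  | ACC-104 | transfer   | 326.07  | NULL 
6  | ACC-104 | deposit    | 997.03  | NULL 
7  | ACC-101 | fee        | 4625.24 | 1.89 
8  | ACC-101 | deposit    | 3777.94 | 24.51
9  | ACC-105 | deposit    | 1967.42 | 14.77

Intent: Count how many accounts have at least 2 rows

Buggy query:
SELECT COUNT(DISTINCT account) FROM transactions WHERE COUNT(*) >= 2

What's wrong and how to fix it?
Bug: WHERE filters individual rows, not groups, so a group-level COUNT is invalid there

Fix: Use a subquery that GROUPs and filters with HAVING, then count its rows

Corrected query:
SELECT COUNT(*) FROM (SELECT account FROM transactions GROUP BY account HAVING COUNT(*) >= 2)

Result:
COUNT(*)
--------
3       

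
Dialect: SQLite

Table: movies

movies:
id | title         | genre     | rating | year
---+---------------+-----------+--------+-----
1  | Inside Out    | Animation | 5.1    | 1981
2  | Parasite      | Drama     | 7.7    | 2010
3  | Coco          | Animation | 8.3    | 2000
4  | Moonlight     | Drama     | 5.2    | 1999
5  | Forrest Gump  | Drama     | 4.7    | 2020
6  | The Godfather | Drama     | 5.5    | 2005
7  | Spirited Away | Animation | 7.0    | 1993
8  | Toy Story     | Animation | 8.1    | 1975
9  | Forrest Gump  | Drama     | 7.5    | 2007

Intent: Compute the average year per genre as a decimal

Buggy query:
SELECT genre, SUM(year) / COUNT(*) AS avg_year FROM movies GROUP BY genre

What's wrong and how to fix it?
Bug: SUM(year) and COUNT(*) are both integers; the division truncates the fractional part

Fix: Multiply by 1.0 (or CAST to REAL) to force floating-point division

Corrected query:
SELECT genre, SUM(year) * 1.0 / COUNT(*) AS avg_year FROM movies GROUP BY genre

Result:
genre     | avg_year
----------+---------
Animation | 1987.25 
Drama     | 2008.2  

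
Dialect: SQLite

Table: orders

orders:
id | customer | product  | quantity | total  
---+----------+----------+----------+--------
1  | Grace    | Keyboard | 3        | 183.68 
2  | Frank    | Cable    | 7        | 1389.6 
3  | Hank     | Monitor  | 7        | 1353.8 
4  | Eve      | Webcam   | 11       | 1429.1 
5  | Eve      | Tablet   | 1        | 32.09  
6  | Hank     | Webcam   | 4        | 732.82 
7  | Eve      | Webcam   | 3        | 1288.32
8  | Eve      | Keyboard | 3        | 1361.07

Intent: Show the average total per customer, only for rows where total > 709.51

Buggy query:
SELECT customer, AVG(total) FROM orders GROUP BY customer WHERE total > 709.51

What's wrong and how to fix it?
Bug: WHERE cannot follow GROUP BY

Fix: Place WHERE between FROM and GROUP BY

Corrected query:
SELECT customer, AVG(total) FROM orders WHERE total > 709.51 GROUP BY customer

Result:
customer | AVG(total) 
---------+------------
Eve      | 1359.496667
Frank    | 1389.6     
Hank     | 1043.31    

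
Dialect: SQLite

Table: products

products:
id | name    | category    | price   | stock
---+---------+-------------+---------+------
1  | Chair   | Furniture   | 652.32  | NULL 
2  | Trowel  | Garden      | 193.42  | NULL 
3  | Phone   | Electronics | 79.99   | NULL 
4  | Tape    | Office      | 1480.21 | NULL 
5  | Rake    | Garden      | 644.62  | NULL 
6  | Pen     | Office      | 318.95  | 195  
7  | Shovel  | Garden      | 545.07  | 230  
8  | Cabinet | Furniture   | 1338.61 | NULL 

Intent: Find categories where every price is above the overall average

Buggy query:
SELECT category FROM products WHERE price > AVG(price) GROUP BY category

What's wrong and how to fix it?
Bug: WHERE evaluates per row before aggregation, so AVG() is unavailable

Fix: Compute the overall average in a scalar subquery and compare each group's MIN against it in HAVING

Corrected query:
SELECT category FROM products GROUP BY category HAVING MIN(price) > (SELECT AVG(price) FROM products)

Result:
(no rows)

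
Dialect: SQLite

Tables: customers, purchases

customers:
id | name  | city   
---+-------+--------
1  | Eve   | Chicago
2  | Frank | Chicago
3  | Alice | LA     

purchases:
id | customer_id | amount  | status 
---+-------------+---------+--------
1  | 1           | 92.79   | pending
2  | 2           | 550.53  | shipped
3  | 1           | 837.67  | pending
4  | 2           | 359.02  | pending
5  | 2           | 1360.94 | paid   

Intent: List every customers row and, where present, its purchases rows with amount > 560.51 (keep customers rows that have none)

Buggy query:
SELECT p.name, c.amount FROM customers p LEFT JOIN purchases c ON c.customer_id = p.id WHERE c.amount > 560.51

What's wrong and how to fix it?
Bug: Filtering c.amount in WHERE discards the NULL rows produced by LEFT JOIN, turning it into an inner join

Fix: Move the right-table condition into the ON clause so unmatched parents are kept

Corrected query:
SELECT p.name, c.amount FROM customers p LEFT JOIN purchases c ON c.customer_id = p.id AND c.amount > 560.51

Result:
name  | amount 
------+--------
Eve   | 837.67 
Frank | 1360.94
Alice | NULL   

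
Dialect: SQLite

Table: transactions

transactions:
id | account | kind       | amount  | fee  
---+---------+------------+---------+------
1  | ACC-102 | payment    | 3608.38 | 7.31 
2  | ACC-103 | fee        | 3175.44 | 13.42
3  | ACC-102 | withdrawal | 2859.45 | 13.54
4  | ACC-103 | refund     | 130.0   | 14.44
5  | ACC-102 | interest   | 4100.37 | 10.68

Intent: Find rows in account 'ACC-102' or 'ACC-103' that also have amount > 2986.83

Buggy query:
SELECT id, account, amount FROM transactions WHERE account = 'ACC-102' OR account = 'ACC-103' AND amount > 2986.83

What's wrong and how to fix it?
Bug: Without parentheses, AND is evaluated before OR, so the amount filter only applies to the 'ACC-103' branch

Fix: Add parentheses around the OR so the AND applies to both alternatives

Corrected query:
SELECT id, account, amount FROM transactions WHERE (account = 'ACC-102' OR account = 'ACC-103') AND amount > 2986.83

Result:
id | account | amount 
---+---------+--------
1  | ACC-102 | 3608.38
2  | ACC-103 | 3175.44
5  | ACC-102 | 4100.37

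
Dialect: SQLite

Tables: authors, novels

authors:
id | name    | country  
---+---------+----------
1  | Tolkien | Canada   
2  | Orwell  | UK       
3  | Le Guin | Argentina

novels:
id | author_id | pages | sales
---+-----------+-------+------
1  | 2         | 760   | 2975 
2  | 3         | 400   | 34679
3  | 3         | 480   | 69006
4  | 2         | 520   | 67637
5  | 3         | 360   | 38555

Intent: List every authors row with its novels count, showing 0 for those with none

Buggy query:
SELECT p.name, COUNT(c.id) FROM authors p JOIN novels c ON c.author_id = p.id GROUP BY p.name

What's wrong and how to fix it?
Bug: An inner join excludes parents with zero children

Fix: Use LEFT JOIN so parents without children still appear (COUNT(c.id) gives 0)

Corrected query:
SELECT p.name, COUNT(c.id) FROM authors p LEFT JOIN novels c ON c.author_id = p.id GROUP BY p.name

Result:
name    | COUNT(c.id)
--------+------------
Le Guin | 3          
Orwell  | 2          
Tolkien | 0          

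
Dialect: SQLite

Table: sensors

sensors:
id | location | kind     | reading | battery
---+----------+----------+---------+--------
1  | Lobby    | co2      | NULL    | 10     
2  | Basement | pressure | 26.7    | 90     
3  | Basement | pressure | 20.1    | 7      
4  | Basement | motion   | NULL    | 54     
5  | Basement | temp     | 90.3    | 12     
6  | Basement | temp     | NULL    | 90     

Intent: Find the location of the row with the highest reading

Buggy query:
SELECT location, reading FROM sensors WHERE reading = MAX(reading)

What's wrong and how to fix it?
Bug: WHERE is evaluated per row; an aggregate over the whole table isn't defined there

Fix: Wrap MAX in a scalar subquery so WHERE compares against a single value

Corrected query:
SELECT location, reading FROM sensors WHERE reading = (SELECT MAX(reading) FROM sensors)

Result:
location | reading
---------+--------
Basement | 90.3   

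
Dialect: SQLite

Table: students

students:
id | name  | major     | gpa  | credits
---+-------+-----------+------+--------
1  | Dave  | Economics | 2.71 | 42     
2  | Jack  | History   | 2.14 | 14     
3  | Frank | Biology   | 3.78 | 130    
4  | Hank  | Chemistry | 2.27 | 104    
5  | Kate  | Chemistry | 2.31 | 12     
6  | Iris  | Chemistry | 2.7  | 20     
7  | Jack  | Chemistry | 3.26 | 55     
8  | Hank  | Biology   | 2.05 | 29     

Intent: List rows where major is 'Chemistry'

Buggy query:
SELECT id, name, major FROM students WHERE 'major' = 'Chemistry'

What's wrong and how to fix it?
Bug: 'major' in single quotes is a string literal, not the column; the comparison is literal-vs-literal and never true

Fix: Remove the quotes around the column name (or use double quotes for an identifier)

Corrected query:
SELECT id, name, major FROM students WHERE major = 'Chemistry'

Result:
id | name | major    
---+------+----------
4  | Hank | Chemistry
5  | Kate | Chemistry
6  | Iris | Chemistry
7  | Jack | Chemistry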